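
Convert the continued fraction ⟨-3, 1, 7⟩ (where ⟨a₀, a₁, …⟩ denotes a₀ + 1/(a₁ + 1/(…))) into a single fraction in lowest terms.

Compute successive convergents:
a_0 = -3: -3/1
a_1 = 1: -2/1
a_2 = 7: -17/8

-17/8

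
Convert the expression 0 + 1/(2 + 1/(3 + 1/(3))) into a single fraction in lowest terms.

10/23

a_0 = 0: 0/1
a_1 = 2: 1/2
a_2 = 3: 3/7
a_3 = 3: 10/23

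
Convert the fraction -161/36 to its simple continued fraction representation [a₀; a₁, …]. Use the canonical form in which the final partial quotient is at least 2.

-161 = -5·36 + 19, so a_0 = -5
36 = 1·19 + 17, so a_1 = 1
19 = 1·17 + 2, so a_2 = 1
17 = 8·2 + 1, so a_3 = 8
2 = 2·1 + 0, so a_4 = 2

[-5; 1, 1, 8, 2]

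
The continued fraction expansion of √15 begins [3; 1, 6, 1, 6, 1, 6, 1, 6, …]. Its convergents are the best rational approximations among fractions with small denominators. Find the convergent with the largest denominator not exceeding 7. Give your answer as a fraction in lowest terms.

a_0 = 3: 3/1  (≤ bound)
a_1 = 1: 4/1  (≤ bound)
a_2 = 6: 27/7  (≤ bound)
a_3 = 1: 31/8  (> 7, stop)

27/7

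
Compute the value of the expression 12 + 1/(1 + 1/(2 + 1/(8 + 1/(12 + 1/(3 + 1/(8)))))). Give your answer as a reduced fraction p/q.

98586/7775

Use the convergent recurrence hₖ = aₖ·hₖ₋₁ + hₖ₋₂ (and likewise for the denominators kₖ):
a_0 = 12: 12/1
a_1 = 1: 13/1
a_2 = 2: 38/3
a_3 = 8: 317/25
a_4 = 12: 3842/303
a_5 = 3: 11843/934
a_6 = 8: 98586/7775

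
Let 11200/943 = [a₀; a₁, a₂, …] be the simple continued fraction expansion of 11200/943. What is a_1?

11200 = 11·943 + 827, so a_0 = 11
943 = 1·827 + 116, so a_1 = 1

1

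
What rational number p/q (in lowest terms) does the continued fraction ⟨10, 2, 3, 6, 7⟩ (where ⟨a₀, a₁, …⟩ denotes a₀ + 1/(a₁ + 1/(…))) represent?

3286/315

Start with 7.
6 + 1/(7/1) = 6 + 1/7 = 43/7
3 + 1/(43/7) = 3 + 7/43 = 136/43
2 + 1/(136/43) = 2 + 43/136 = 315/136
10 + 1/(315/136) = 10 + 136/315 = 3286/315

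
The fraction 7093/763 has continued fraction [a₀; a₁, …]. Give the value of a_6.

7093 ÷ 763 → quotient 9, remainder 226
763 ÷ 226 → quotient 3, remainder 85
226 ÷ 85 → quotient 2, remainder 56
85 ÷ 56 → quotient 1, remainder 29
56 ÷ 29 → quotient 1, remainder 27
29 ÷ 27 → quotient 1, remainder 2
27 ÷ 2 → quotient 13, remainder 1

13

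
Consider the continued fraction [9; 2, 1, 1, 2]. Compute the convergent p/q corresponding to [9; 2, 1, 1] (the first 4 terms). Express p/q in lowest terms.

Use the convergent recurrence hₖ = aₖ·hₖ₋₁ + hₖ₋₂ (and likewise for the denominators kₖ):
a_0 = 9: 9/1
a_1 = 2: 19/2
a_2 = 1: 28/3
a_3 = 1: 47/5

47/5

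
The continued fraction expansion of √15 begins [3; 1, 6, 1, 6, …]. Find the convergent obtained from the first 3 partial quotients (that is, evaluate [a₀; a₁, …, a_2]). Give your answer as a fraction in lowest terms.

27/7

Build up convergents one term at a time:
a_0 = 3: 3/1
a_1 = 1: 4/1
a_2 = 6: 27/7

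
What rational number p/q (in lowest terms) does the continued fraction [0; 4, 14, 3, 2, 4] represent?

443/1803

Starting at the tail and folding back:
Start with 4.
2 + 1/(4/1) = 2 + 1/4 = 9/4
3 + 1/(9/4) = 3 + 4/9 = 31/9
14 + 1/(31/9) = 14 + 9/31 = 443/31
4 + 1/(443/31) = 4 + 31/443 = 1803/443
0 + 1/(1803/443) = 0 + 443/1803 = 443/1803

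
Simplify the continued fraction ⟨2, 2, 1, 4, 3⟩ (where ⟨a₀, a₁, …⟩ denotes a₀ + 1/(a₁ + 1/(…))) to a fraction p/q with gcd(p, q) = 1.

106/45

Collapse the nested fraction from the inside out:
Start with 3.
4 + 1/(3/1) = 4 + 1/3 = 13/3
1 + 1/(13/3) = 1 + 3/13 = 16/13
2 + 1/(16/13) = 2 + 13/16 = 45/16
2 + 1/(45/16) = 2 + 16/45 = 106/45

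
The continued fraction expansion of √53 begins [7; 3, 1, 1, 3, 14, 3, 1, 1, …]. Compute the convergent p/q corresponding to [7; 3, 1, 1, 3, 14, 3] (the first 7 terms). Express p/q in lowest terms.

Start with 3.
14 + 1/(3/1) = 14 + 1/3 = 43/3
3 + 1/(43/3) = 3 + 3/43 = 132/43
1 + 1/(132/43) = 1 + 43/132 = 175/132
1 + 1/(175/132) = 1 + 132/175 = 307/175
3 + 1/(307/175) = 3 + 175/307 = 1096/307
7 + 1/(1096/307) = 7 + 307/1096 = 7979/1096

7979/1096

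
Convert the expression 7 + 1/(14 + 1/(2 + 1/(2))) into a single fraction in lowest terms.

Start with 2.
2 + 1/(2/1) = 2 + 1/2 = 5/2
14 + 1/(5/2) = 14 + 2/5 = 72/5
7 + 1/(72/5) = 7 + 5/72 = 509/72

509/72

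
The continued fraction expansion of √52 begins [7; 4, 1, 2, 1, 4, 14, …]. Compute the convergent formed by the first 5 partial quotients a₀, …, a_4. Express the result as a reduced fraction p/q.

137/19

a_0 = 7: 7/1
a_1 = 4: 29/4
a_2 = 1: 36/5
a_3 = 2: 101/14
a_4 = 1: 137/19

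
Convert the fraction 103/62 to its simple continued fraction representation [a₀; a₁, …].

Run the Euclidean algorithm, recording each quotient:
103 = 1·62 + 41, so a_0 = 1
62 = 1·41 + 21, so a_1 = 1
41 = 1·21 + 20, so a_2 = 1
21 = 1·20 + 1, so a_3 = 1
20 = 20·1 + 0, so a_4 = 20

[1; 1, 1, 1, 20]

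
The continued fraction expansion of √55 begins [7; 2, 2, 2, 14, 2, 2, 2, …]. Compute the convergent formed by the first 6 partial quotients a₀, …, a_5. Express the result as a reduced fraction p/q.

2655/358

Start with 2.
14 + 1/(2/1) = 14 + 1/2 = 29/2
2 + 1/(29/2) = 2 + 2/29 = 60/29
2 + 1/(60/29) = 2 + 29/60 = 149/60
2 + 1/(149/60) = 2 + 60/149 = 358/149
7 + 1/(358/149) = 7 + 149/358 = 2655/358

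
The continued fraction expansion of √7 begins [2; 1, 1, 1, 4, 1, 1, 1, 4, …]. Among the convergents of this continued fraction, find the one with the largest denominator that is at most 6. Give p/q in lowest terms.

List convergents until the denominator exceeds the bound:
a_0 = 2: 2/1  (≤ bound)
a_1 = 1: 3/1  (≤ bound)
a_2 = 1: 5/2  (≤ bound)
a_3 = 1: 8/3  (≤ bound)
a_4 = 4: 37/14  (> 6, stop)

8/3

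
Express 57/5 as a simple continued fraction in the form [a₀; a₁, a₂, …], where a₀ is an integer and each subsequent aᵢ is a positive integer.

Apply division with remainder until the remainder is 0:
57 = 11·5 + 2, so a_0 = 11
5 = 2·2 + 1, so a_1 = 2
2 = 2·1 + 0, so a_2 = 2

[11; 2, 2]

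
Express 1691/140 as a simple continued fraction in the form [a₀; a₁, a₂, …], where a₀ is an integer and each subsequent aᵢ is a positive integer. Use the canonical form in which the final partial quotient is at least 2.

Apply division with remainder until the remainder is 0:
1691 = 12·140 + 11, so a_0 = 12
140 = 12·11 + 8, so a_1 = 12
11 = 1·8 + 3, so a_2 = 1
8 = 2·3 + 2, so a_3 = 2
3 = 1·2 + 1, so a_4 = 1
2 = 2·1 + 0, so a_5 = 2

[12; 12, 1, 2, 1, 2]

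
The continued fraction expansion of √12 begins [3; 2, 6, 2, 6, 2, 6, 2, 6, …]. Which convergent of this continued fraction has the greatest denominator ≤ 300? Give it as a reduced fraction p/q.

627/181

a_0 = 3: 3/1  (≤ bound)
a_1 = 2: 7/2  (≤ bound)
a_2 = 6: 45/13  (≤ bound)
a_3 = 2: 97/28  (≤ bound)
a_4 = 6: 627/181  (≤ bound)
a_5 = 2: 1351/390  (> 300, stop)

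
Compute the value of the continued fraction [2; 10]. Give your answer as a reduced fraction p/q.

Start with 10.
2 + 1/(10/1) = 2 + 1/10 = 21/10

21/10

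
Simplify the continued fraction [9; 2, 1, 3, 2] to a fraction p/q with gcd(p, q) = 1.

234/25

a_0 = 9: 9/1
a_1 = 2: 19/2
a_2 = 1: 28/3
a_3 = 3: 103/11
a_4 = 2: 234/25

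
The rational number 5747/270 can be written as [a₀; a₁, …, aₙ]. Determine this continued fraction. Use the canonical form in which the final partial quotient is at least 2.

[21; 3, 1, 1, 38]

Repeatedly divide and take the remainder:
⌊5747/270⌋ = 21, remainder 77
⌊270/77⌋ = 3, remainder 39
⌊77/39⌋ = 1, remainder 38
⌊39/38⌋ = 1, remainder 1
⌊38/1⌋ = 38, remainder 0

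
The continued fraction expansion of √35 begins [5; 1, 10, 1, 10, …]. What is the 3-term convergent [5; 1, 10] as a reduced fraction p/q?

Compute successive convergents:
a_0 = 5: 5/1
a_1 = 1: 6/1
a_2 = 10: 65/11

65/11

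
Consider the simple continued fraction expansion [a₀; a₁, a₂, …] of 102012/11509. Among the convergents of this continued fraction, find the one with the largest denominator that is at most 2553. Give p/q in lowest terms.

11248/1269

List convergents until the denominator exceeds the bound:
a_0 = 8: 8/1  (≤ bound)
a_1 = 1: 9/1  (≤ bound)
a_2 = 6: 62/7  (≤ bound)
a_3 = 2: 133/15  (≤ bound)
a_4 = 1: 195/22  (≤ bound)
a_5 = 57: 11248/1269  (≤ bound)
a_6 = 2: 22691/2560  (> 2553, stop)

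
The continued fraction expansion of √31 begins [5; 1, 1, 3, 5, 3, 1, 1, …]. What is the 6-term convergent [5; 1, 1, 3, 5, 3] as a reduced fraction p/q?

657/118

Compute successive convergents:
a_0 = 5: 5/1
a_1 = 1: 6/1
a_2 = 1: 11/2
a_3 = 3: 39/7
a_4 = 5: 206/37
a_5 = 3: 657/118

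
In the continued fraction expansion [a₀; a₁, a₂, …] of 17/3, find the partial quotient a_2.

17 ÷ 3 → quotient 5, remainder 2
3 ÷ 2 → quotient 1, remainder 1
2 ÷ 1 → quotient 2, remainder 0

2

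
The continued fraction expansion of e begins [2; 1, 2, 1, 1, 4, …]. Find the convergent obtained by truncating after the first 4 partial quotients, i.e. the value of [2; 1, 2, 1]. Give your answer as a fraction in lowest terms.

11/4

Start with 1.
2 + 1/(1/1) = 2 + 1/1 = 3/1
1 + 1/(3/1) = 1 + 1/3 = 4/3
2 + 1/(4/3) = 2 + 3/4 = 11/4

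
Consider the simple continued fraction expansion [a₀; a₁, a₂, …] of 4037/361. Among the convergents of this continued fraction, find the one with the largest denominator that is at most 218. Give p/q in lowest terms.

1040/93

List convergents until the denominator exceeds the bound:
a_0 = 11: 11/1  (≤ bound)
a_1 = 5: 56/5  (≤ bound)
a_2 = 2: 123/11  (≤ bound)
a_3 = 7: 917/82  (≤ bound)
a_4 = 1: 1040/93  (≤ bound)
a_5 = 3: 4037/361  (> 218, stop)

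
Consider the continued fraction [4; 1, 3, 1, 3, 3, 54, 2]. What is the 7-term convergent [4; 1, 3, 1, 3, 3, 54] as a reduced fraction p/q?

16129/3367

Compute successive convergents:
a_0 = 4: 4/1
a_1 = 1: 5/1
a_2 = 3: 19/4
a_3 = 1: 24/5
a_4 = 3: 91/19
a_5 = 3: 297/62
a_6 = 54: 16129/3367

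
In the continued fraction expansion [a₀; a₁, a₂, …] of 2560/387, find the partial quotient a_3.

1

2560 = 6·387 + 238, so a_0 = 6
387 = 1·238 + 149, so a_1 = 1
238 = 1·149 + 89, so a_2 = 1
149 = 1·89 + 60, so a_3 = 1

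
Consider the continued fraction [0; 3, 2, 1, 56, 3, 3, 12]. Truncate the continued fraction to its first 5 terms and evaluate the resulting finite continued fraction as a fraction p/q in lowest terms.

170/567

Collapse the nested fraction from the inside out:
Start with 56.
1 + 1/(56/1) = 1 + 1/56 = 57/56
2 + 1/(57/56) = 2 + 56/57 = 170/57
3 + 1/(170/57) = 3 + 57/170 = 567/170
0 + 1/(567/170) = 0 + 170/567 = 170/567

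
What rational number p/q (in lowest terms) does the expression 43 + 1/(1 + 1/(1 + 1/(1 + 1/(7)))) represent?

1004/23

Collapse the nested fraction from the inside out:
Start with 7.
1 + 1/(7/1) = 1 + 1/7 = 8/7
1 + 1/(8/7) = 1 + 7/8 = 15/8
1 + 1/(15/8) = 1 + 8/15 = 23/15
43 + 1/(23/15) = 43 + 15/23 = 1004/23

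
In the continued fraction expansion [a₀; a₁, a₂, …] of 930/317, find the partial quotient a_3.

Run the Euclidean algorithm, recording each quotient:
930 = 2·317 + 296, so a_0 = 2
317 = 1·296 + 21, so a_1 = 1
296 = 14·21 + 2, so a_2 = 14
21 = 10·2 + 1, so a_3 = 10

10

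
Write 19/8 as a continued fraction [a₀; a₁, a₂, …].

[2; 2, 1, 2]

19 = 2·8 + 3, so a_0 = 2
8 = 2·3 + 2, so a_1 = 2
3 = 1·2 + 1, so a_2 = 1
2 = 2·1 + 0, so a_3 = 2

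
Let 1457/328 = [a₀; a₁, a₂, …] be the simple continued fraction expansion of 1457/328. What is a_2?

⌊1457/328⌋ = 4, remainder 145
⌊328/145⌋ = 2, remainder 38
⌊145/38⌋ = 3, remainder 31

3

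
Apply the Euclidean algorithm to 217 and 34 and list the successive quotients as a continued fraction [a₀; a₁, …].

[6; 2, 1, 1, 1, 1, 2]

217 ÷ 34 → quotient 6, remainder 13
34 ÷ 13 → quotient 2, remainder 8
13 ÷ 8 → quotient 1, remainder 5
8 ÷ 5 → quotient 1, remainder 3
5 ÷ 3 → quotient 1, remainder 2
3 ÷ 2 → quotient 1, remainder 1
2 ÷ 1 → quotient 2, remainder 0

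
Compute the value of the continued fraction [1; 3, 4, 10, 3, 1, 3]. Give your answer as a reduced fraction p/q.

2678/2047

a_0 = 1: 1/1
a_1 = 3: 4/3
a_2 = 4: 17/13
a_3 = 10: 174/133
a_4 = 3: 539/412
a_5 = 1: 713/545
a_6 = 3: 2678/2047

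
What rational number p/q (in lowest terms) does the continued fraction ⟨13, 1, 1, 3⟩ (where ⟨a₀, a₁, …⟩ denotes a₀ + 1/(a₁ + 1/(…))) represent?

Start with 3.
1 + 1/(3/1) = 1 + 1/3 = 4/3
1 + 1/(4/3) = 1 + 3/4 = 7/4
13 + 1/(7/4) = 13 + 4/7 = 95/7

95/7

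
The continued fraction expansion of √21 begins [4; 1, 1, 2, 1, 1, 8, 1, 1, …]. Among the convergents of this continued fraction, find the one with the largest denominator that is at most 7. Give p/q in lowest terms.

List convergents until the denominator exceeds the bound:
a_0 = 4: 4/1  (≤ bound)
a_1 = 1: 5/1  (≤ bound)
a_2 = 1: 9/2  (≤ bound)
a_3 = 2: 23/5  (≤ bound)
a_4 = 1: 32/7  (≤ bound)
a_5 = 1: 55/12  (> 7, stop)

32/7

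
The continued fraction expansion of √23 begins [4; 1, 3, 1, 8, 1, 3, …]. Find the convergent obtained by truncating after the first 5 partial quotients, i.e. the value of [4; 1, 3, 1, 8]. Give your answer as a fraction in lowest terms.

211/44

Start with 8.
1 + 1/(8/1) = 1 + 1/8 = 9/8
3 + 1/(9/8) = 3 + 8/9 = 35/9
1 + 1/(35/9) = 1 + 9/35 = 44/35
4 + 1/(44/35) = 4 + 35/44 = 211/44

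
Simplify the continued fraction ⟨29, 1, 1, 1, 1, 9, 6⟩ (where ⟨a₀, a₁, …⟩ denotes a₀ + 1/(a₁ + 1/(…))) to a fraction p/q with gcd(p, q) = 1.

Compute successive convergents:
a_0 = 29: 29/1
a_1 = 1: 30/1
a_2 = 1: 59/2
a_3 = 1: 89/3
a_4 = 1: 148/5
a_5 = 9: 1421/48
a_6 = 6: 8674/293

8674/293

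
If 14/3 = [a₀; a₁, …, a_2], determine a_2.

2

Repeatedly divide and take the remainder:
⌊14/3⌋ = 4, remainder 2
⌊3/2⌋ = 1, remainder 1
⌊2/1⌋ = 2, remainder 0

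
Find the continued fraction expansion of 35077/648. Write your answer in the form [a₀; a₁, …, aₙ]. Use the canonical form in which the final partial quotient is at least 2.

Run the Euclidean algorithm, recording each quotient:
35077 = 54·648 + 85, so a_0 = 54
648 = 7·85 + 53, so a_1 = 7
85 = 1·53 + 32, so a_2 = 1
53 = 1·32 + 21, so a_3 = 1
32 = 1·21 + 11, so a_4 = 1
21 = 1·11 + 10, so a_5 = 1
11 = 1·10 + 1, so a_6 = 1
10 = 10·1 + 0, so a_7 = 10

[54; 7, 1, 1, 1, 1, 1, 10]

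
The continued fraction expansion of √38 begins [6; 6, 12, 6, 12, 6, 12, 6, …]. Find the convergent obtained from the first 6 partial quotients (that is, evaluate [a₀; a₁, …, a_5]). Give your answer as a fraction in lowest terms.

202501/32850

a_0 = 6: 6/1
a_1 = 6: 37/6
a_2 = 12: 450/73
a_3 = 6: 2737/444
a_4 = 12: 33294/5401
a_5 = 6: 202501/32850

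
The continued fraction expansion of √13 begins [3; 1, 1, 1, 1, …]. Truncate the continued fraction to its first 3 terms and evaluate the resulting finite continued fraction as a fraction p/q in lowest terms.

7/2

Collapse the nested fraction from the inside out:
Start with 1.
1 + 1/(1/1) = 1 + 1/1 = 2/1
3 + 1/(2/1) = 3 + 1/2 = 7/2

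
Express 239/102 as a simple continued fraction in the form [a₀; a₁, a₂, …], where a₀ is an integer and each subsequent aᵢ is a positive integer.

[2; 2, 1, 10, 1, 2]

Run the Euclidean algorithm, recording each quotient:
239 ÷ 102 → quotient 2, remainder 35
102 ÷ 35 → quotient 2, remainder 32
35 ÷ 32 → quotient 1, remainder 3
32 ÷ 3 → quotient 10, remainder 2
3 ÷ 2 → quotient 1, remainder 1
2 ÷ 1 → quotient 2, remainder 0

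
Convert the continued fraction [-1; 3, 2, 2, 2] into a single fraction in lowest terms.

Starting at the tail and folding back:
Start with 2.
2 + 1/(2/1) = 2 + 1/2 = 5/2
2 + 1/(5/2) = 2 + 2/5 = 12/5
3 + 1/(12/5) = 3 + 5/12 = 41/12
-1 + 1/(41/12) = -1 + 12/41 = -29/41

-29/41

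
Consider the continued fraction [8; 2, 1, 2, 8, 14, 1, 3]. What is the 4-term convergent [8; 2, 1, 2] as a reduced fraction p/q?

67/8

Collapse the nested fraction from the inside out:
Start with 2.
1 + 1/(2/1) = 1 + 1/2 = 3/2
2 + 1/(3/2) = 2 + 2/3 = 8/3
8 + 1/(8/3) = 8 + 3/8 = 67/8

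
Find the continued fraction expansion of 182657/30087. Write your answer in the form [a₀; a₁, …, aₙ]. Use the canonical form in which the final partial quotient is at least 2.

[6; 14, 10, 1, 5, 6, 2, 2]

182657 = 6·30087 + 2135, so a_0 = 6
30087 = 14·2135 + 197, so a_1 = 14
2135 = 10·197 + 165, so a_2 = 10
197 = 1·165 + 32, so a_3 = 1
165 = 5·32 + 5, so a_4 = 5
32 = 6·5 + 2, so a_5 = 6
5 = 2·2 + 1, so a_6 = 2
2 = 2·1 + 0, so a_7 = 2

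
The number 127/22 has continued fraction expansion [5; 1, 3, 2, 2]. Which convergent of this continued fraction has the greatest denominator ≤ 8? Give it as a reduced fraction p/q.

a_0 = 5: 5/1  (≤ bound)
a_1 = 1: 6/1  (≤ bound)
a_2 = 3: 23/4  (≤ bound)
a_3 = 2: 52/9  (> 8, stop)

23/4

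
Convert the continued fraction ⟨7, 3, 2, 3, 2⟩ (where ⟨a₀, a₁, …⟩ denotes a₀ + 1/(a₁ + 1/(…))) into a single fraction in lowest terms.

401/55

Start with 2.
3 + 1/(2/1) = 3 + 1/2 = 7/2
2 + 1/(7/2) = 2 + 2/7 = 16/7
3 + 1/(16/7) = 3 + 7/16 = 55/16
7 + 1/(55/16) = 7 + 16/55 = 401/55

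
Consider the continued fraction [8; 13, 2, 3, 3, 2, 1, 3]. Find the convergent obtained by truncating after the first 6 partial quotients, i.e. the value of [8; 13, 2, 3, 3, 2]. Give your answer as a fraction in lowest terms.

5749/712

a_0 = 8: 8/1
a_1 = 13: 105/13
a_2 = 2: 218/27
a_3 = 3: 759/94
a_4 = 3: 2495/309
a_5 = 2: 5749/712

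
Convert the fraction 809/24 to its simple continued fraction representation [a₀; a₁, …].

[33; 1, 2, 2, 3]

⌊809/24⌋ = 33, remainder 17
⌊24/17⌋ = 1, remainder 7
⌊17/7⌋ = 2, remainder 3
⌊7/3⌋ = 2, remainder 1
⌊3/1⌋ = 3, remainder 0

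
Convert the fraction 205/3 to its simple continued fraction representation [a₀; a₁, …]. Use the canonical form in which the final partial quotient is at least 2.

[68; 3]

205 ÷ 3 → quotient 68, remainder 1
3 ÷ 1 → quotient 3, remainder 0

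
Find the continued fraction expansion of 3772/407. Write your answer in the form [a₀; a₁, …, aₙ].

[9; 3, 1, 2, 1, 3, 7]

3772 ÷ 407 → quotient 9, remainder 109
407 ÷ 109 → quotient 3, remainder 80
109 ÷ 80 → quotient 1, remainder 29
80 ÷ 29 → quotient 2, remainder 22
29 ÷ 22 → quotient 1, remainder 7
22 ÷ 7 → quotient 3, remainder 1
7 ÷ 1 → quotient 7, remainder 0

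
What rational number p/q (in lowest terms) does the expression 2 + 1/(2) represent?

a_0 = 2: 2/1
a_1 = 2: 5/2

5/2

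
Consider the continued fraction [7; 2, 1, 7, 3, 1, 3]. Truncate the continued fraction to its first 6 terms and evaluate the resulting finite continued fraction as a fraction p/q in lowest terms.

698/95

Compute successive convergents:
a_0 = 7: 7/1
a_1 = 2: 15/2
a_2 = 1: 22/3
a_3 = 7: 169/23
a_4 = 3: 529/72
a_5 = 1: 698/95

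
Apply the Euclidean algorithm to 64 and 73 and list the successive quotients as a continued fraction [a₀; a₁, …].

[0; 1, 7, 9]

⌊64/73⌋ = 0, remainder 64
⌊73/64⌋ = 1, remainder 9
⌊64/9⌋ = 7, remainder 1
⌊9/1⌋ = 9, remainder 0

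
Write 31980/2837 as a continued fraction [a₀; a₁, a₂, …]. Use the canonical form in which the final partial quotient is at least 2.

[11; 3, 1, 2, 31, 1, 7]

⌊31980/2837⌋ = 11, remainder 773
⌊2837/773⌋ = 3, remainder 518
⌊773/518⌋ = 1, remainder 255
⌊518/255⌋ = 2, remainder 8
⌊255/8⌋ = 31, remainder 7
⌊8/7⌋ = 1, remainder 1
⌊7/1⌋ = 7, remainder 0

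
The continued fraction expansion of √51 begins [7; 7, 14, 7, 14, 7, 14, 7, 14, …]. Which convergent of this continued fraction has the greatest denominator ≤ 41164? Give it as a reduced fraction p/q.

70693/9899

a_0 = 7: 7/1  (≤ bound)
a_1 = 7: 50/7  (≤ bound)
a_2 = 14: 707/99  (≤ bound)
a_3 = 7: 4999/700  (≤ bound)
a_4 = 14: 70693/9899  (≤ bound)
a_5 = 7: 499850/69993  (> 41164, stop)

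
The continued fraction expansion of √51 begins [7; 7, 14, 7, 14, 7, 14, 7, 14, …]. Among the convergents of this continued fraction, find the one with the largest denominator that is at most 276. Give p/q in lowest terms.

707/99

a_0 = 7: 7/1  (≤ bound)
a_1 = 7: 50/7  (≤ bound)
a_2 = 14: 707/99  (≤ bound)
a_3 = 7: 4999/700  (> 276, stop)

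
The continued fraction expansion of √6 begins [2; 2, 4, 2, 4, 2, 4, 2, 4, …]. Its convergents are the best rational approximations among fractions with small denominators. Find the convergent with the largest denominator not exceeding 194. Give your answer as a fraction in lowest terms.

218/89

a_0 = 2: 2/1  (≤ bound)
a_1 = 2: 5/2  (≤ bound)
a_2 = 4: 22/9  (≤ bound)
a_3 = 2: 49/20  (≤ bound)
a_4 = 4: 218/89  (≤ bound)
a_5 = 2: 485/198  (> 194, stop)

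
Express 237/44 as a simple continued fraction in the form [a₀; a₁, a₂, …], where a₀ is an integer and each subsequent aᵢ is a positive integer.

[5; 2, 1, 1, 2, 3]

Run the Euclidean algorithm, recording each quotient:
237 ÷ 44 → quotient 5, remainder 17
44 ÷ 17 → quotient 2, remainder 10
17 ÷ 10 → quotient 1, remainder 7
10 ÷ 7 → quotient 1, remainder 3
7 ÷ 3 → quotient 2, remainder 1
3 ÷ 1 → quotient 3, remainder 0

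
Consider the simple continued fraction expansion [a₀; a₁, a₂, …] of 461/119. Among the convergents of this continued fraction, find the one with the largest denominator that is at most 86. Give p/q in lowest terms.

List convergents until the denominator exceeds the bound:
a_0 = 3: 3/1  (≤ bound)
a_1 = 1: 4/1  (≤ bound)
a_2 = 6: 27/7  (≤ bound)
a_3 = 1: 31/8  (≤ bound)
a_4 = 14: 461/119  (> 86, stop)

31/8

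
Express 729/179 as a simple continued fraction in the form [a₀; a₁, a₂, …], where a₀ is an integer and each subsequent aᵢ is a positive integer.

[4; 13, 1, 3, 3]

Repeatedly divide and take the remainder:
⌊729/179⌋ = 4, remainder 13
⌊179/13⌋ = 13, remainder 10
⌊13/10⌋ = 1, remainder 3
⌊10/3⌋ = 3, remainder 1
⌊3/1⌋ = 3, remainder 0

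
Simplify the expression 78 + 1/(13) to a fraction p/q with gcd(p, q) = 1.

1015/13

Starting at the tail and folding back:
Start with 13.
78 + 1/(13/1) = 78 + 1/13 = 1015/13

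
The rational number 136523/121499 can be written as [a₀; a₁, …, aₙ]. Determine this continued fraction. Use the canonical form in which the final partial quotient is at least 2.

[1; 8, 11, 2, 49, 1, 3, 3]

136523 = 1·121499 + 15024, so a_0 = 1
121499 = 8·15024 + 1307, so a_1 = 8
15024 = 11·1307 + 647, so a_2 = 11
1307 = 2·647 + 13, so a_3 = 2
647 = 49·13 + 10, so a_4 = 49
13 = 1·10 + 3, so a_5 = 1
10 = 3·3 + 1, so a_6 = 3
3 = 3·1 + 0, so a_7 = 3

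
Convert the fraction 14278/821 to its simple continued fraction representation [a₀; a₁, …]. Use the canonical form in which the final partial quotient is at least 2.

[17; 2, 1, 1, 3, 1, 5, 6]

Apply division with remainder until the remainder is 0:
⌊14278/821⌋ = 17, remainder 321
⌊821/321⌋ = 2, remainder 179
⌊321/179⌋ = 1, remainder 142
⌊179/142⌋ = 1, remainder 37
⌊142/37⌋ = 3, remainder 31
⌊37/31⌋ = 1, remainder 6
⌊31/6⌋ = 5, remainder 1
⌊6/1⌋ = 6, remainder 0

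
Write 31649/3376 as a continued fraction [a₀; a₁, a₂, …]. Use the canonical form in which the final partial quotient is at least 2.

[9; 2, 1, 2, 52, 2, 1, 2]

31649 = 9·3376 + 1265, so a_0 = 9
3376 = 2·1265 + 846, so a_1 = 2
1265 = 1·846 + 419, so a_2 = 1
846 = 2·419 + 8, so a_3 = 2
419 = 52·8 + 3, so a_4 = 52
8 = 2·3 + 2, so a_5 = 2
3 = 1·2 + 1, so a_6 = 1
2 = 2·1 + 0, so a_7 = 2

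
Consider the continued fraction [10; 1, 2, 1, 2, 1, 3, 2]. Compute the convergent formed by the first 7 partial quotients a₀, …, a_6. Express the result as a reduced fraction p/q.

a_0 = 10: 10/1
a_1 = 1: 11/1
a_2 = 2: 32/3
a_3 = 1: 43/4
a_4 = 2: 118/11
a_5 = 1: 161/15
a_6 = 3: 601/56

601/56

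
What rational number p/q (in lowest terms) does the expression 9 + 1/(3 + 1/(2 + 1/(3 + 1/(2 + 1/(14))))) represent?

Use the convergent recurrence hₖ = aₖ·hₖ₋₁ + hₖ₋₂ (and likewise for the denominators kₖ):
a_0 = 9: 9/1
a_1 = 3: 28/3
a_2 = 2: 65/7
a_3 = 3: 223/24
a_4 = 2: 511/55
a_5 = 14: 7377/794

7377/794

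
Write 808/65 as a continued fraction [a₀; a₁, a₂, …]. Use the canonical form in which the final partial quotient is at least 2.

[12; 2, 3, 9]

Repeatedly divide and take the remainder:
808 ÷ 65 → quotient 12, remainder 28
65 ÷ 28 → quotient 2, remainder 9
28 ÷ 9 → quotient 3, remainder 1
9 ÷ 1 → quotient 9, remainder 0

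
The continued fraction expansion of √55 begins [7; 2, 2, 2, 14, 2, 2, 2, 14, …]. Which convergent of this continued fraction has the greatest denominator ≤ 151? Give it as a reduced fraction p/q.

a_0 = 7: 7/1  (≤ bound)
a_1 = 2: 15/2  (≤ bound)
a_2 = 2: 37/5  (≤ bound)
a_3 = 2: 89/12  (≤ bound)
a_4 = 14: 1283/173  (> 151, stop)

89/12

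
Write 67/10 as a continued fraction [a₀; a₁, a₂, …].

67 = 6·10 + 7, so a_0 = 6
10 = 1·7 + 3, so a_1 = 1
7 = 2·3 + 1, so a_2 = 2
3 = 3·1 + 0, so a_3 = 3

[6; 1, 2, 3]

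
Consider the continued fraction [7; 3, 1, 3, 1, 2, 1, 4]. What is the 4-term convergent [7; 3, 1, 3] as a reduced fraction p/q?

109/15

Use the convergent recurrence hₖ = aₖ·hₖ₋₁ + hₖ₋₂ (and likewise for the denominators kₖ):
a_0 = 7: 7/1
a_1 = 3: 22/3
a_2 = 1: 29/4
a_3 = 3: 109/15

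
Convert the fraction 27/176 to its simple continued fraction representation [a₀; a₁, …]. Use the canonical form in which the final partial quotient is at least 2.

27 ÷ 176 → quotient 0, remainder 27
176 ÷ 27 → quotient 6, remainder 14
27 ÷ 14 → quotient 1, remainder 13
14 ÷ 13 → quotient 1, remainder 1
13 ÷ 1 → quotient 13, remainder 0

[0; 6, 1, 1, 13]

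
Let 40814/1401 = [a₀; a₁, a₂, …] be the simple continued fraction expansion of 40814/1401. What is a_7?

Apply division with remainder until the remainder is 0:
40814 ÷ 1401 → quotient 29, remainder 185
1401 ÷ 185 → quotient 7, remainder 106
185 ÷ 106 → quotient 1, remainder 79
106 ÷ 79 → quotient 1, remainder 27
79 ÷ 27 → quotient 2, remainder 25
27 ÷ 25 → quotient 1, remainder 2
25 ÷ 2 → quotient 12, remainder 1
2 ÷ 1 → quotient 2, remainder 0

2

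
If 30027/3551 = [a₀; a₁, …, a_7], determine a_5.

3

Run the Euclidean algorithm, recording each quotient:
30027 ÷ 3551 → quotient 8, remainder 1619
3551 ÷ 1619 → quotient 2, remainder 313
1619 ÷ 313 → quotient 5, remainder 54
313 ÷ 54 → quotient 5, remainder 43
54 ÷ 43 → quotient 1, remainder 11
43 ÷ 11 → quotient 3, remainder 10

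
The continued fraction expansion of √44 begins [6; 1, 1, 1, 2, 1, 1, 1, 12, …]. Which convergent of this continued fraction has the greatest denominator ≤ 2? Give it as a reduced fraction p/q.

13/2

a_0 = 6: 6/1  (≤ bound)
a_1 = 1: 7/1  (≤ bound)
a_2 = 1: 13/2  (≤ bound)
a_3 = 1: 20/3  (> 2, stop)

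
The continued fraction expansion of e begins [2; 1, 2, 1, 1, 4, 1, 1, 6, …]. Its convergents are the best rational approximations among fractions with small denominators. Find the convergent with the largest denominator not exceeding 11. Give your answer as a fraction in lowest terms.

19/7

a_0 = 2: 2/1  (≤ bound)
a_1 = 1: 3/1  (≤ bound)
a_2 = 2: 8/3  (≤ bound)
a_3 = 1: 11/4  (≤ bound)
a_4 = 1: 19/7  (≤ bound)
a_5 = 4: 87/32  (> 11, stop)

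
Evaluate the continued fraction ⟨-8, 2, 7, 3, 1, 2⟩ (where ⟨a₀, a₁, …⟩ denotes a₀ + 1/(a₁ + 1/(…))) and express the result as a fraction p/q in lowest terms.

-1288/171

Work from the innermost term outward:
Start with 2.
1 + 1/(2/1) = 1 + 1/2 = 3/2
3 + 1/(3/2) = 3 + 2/3 = 11/3
7 + 1/(11/3) = 7 + 3/11 = 80/11
2 + 1/(80/11) = 2 + 11/80 = 171/80
-8 + 1/(171/80) = -8 + 80/171 = -1288/171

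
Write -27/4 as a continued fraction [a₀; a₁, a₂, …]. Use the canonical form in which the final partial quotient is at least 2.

Repeatedly divide and take the remainder:
-27 ÷ 4 → quotient -7, remainder 1
4 ÷ 1 → quotient 4, remainder 0

[-7; 4]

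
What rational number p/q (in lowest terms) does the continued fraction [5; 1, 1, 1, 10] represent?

Start with 10.
1 + 1/(10/1) = 1 + 1/10 = 11/10
1 + 1/(11/10) = 1 + 10/11 = 21/11
1 + 1/(21/11) = 1 + 11/21 = 32/21
5 + 1/(32/21) = 5 + 21/32 = 181/32

181/32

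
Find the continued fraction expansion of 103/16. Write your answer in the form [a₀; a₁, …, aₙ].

103 ÷ 16 → quotient 6, remainder 7
16 ÷ 7 → quotient 2, remainder 2
7 ÷ 2 → quotient 3, remainder 1
2 ÷ 1 → quotient 2, remainder 0

[6; 2, 3, 2]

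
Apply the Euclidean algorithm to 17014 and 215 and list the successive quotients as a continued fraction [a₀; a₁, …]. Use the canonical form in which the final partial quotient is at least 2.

17014 ÷ 215 → quotient 79, remainder 29
215 ÷ 29 → quotient 7, remainder 12
29 ÷ 12 → quotient 2, remainder 5
12 ÷ 5 → quotient 2, remainder 2
5 ÷ 2 → quotient 2, remainder 1
2 ÷ 1 → quotient 2, remainder 0

[79; 7, 2, 2, 2, 2]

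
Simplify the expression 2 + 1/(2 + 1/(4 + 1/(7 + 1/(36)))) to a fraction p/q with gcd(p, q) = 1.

5746/2349

Compute successive convergents:
a_0 = 2: 2/1
a_1 = 2: 5/2
a_2 = 4: 22/9
a_3 = 7: 159/65
a_4 = 36: 5746/2349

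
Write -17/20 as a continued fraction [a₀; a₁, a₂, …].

[-1; 6, 1, 2]

-17 ÷ 20 → quotient -1, remainder 3
20 ÷ 3 → quotient 6, remainder 2
3 ÷ 2 → quotient 1, remainder 1
2 ÷ 1 → quotient 2, remainder 0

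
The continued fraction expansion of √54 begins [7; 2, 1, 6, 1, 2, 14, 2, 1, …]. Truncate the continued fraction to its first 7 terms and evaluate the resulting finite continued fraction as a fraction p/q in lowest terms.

6959/947

Start with 14.
2 + 1/(14/1) = 2 + 1/14 = 29/14
1 + 1/(29/14) = 1 + 14/29 = 43/29
6 + 1/(43/29) = 6 + 29/43 = 287/43
1 + 1/(287/43) = 1 + 43/287 = 330/287
2 + 1/(330/287) = 2 + 287/330 = 947/330
7 + 1/(947/330) = 7 + 330/947 = 6959/947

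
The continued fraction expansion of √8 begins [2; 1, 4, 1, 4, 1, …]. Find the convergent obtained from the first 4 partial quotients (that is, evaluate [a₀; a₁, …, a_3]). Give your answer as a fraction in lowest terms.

a_0 = 2: 2/1
a_1 = 1: 3/1
a_2 = 4: 14/5
a_3 = 1: 17/6

17/6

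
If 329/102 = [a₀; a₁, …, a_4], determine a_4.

Repeatedly divide and take the remainder:
329 = 3·102 + 23, so a_0 = 3
102 = 4·23 + 10, so a_1 = 4
23 = 2·10 + 3, so a_2 = 2
10 = 3·3 + 1, so a_3 = 3
3 = 3·1 + 0, so a_4 = 3

3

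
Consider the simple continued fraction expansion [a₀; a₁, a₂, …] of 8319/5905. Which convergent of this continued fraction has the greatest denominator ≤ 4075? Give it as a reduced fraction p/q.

List convergents until the denominator exceeds the bound:
a_0 = 1: 1/1  (≤ bound)
a_1 = 2: 3/2  (≤ bound)
a_2 = 2: 7/5  (≤ bound)
a_3 = 4: 31/22  (≤ bound)
a_4 = 7: 224/159  (≤ bound)
a_5 = 37: 8319/5905  (> 4075, stop)

224/159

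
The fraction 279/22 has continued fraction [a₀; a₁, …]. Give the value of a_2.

2

279 = 12·22 + 15, so a_0 = 12
22 = 1·15 + 7, so a_1 = 1
15 = 2·7 + 1, so a_2 = 2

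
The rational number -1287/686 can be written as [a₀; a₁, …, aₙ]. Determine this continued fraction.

[-2; 8, 14, 6]

-1287 ÷ 686 → quotient -2, remainder 85
686 ÷ 85 → quotient 8, remainder 6
85 ÷ 6 → quotient 14, remainder 1
6 ÷ 1 → quotient 6, remainder 0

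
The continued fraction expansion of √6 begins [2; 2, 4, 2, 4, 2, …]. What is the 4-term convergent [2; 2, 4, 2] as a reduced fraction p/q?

49/20

Start with 2.
4 + 1/(2/1) = 4 + 1/2 = 9/2
2 + 1/(9/2) = 2 + 2/9 = 20/9
2 + 1/(20/9) = 2 + 9/20 = 49/20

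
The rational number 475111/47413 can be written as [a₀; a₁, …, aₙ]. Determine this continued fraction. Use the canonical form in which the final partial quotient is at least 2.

[10; 48, 3, 54, 6]

⌊475111/47413⌋ = 10, remainder 981
⌊47413/981⌋ = 48, remainder 325
⌊981/325⌋ = 3, remainder 6
⌊325/6⌋ = 54, remainder 1
⌊6/1⌋ = 6, remainder 0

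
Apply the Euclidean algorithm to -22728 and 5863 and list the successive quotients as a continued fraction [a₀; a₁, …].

-22728 ÷ 5863 → quotient -4, remainder 724
5863 ÷ 724 → quotient 8, remainder 71
724 ÷ 71 → quotient 10, remainder 14
71 ÷ 14 → quotient 5, remainder 1
14 ÷ 1 → quotient 14, remainder 0

[-4; 8, 10, 5, 14]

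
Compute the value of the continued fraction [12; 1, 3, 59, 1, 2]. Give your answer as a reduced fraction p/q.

9168/719

a_0 = 12: 12/1
a_1 = 1: 13/1
a_2 = 3: 51/4
a_3 = 59: 3022/237
a_4 = 1: 3073/241
a_5 = 2: 9168/719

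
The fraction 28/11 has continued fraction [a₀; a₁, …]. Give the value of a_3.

5

28 ÷ 11 → quotient 2, remainder 6
11 ÷ 6 → quotient 1, remainder 5
6 ÷ 5 → quotient 1, remainder 1
5 ÷ 1 → quotient 5, remainder 0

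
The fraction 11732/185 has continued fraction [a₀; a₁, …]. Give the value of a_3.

2

⌊11732/185⌋ = 63, remainder 77
⌊185/77⌋ = 2, remainder 31
⌊77/31⌋ = 2, remainder 15
⌊31/15⌋ = 2, remainder 1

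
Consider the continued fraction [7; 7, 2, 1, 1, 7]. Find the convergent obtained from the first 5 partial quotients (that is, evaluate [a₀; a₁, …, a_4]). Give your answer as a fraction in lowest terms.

264/37

a_0 = 7: 7/1
a_1 = 7: 50/7
a_2 = 2: 107/15
a_3 = 1: 157/22
a_4 = 1: 264/37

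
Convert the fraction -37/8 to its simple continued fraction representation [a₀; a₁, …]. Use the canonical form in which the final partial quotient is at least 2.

[-5; 2, 1, 2]

Repeatedly divide and take the remainder:
-37 ÷ 8 → quotient -5, remainder 3
8 ÷ 3 → quotient 2, remainder 2
3 ÷ 2 → quotient 1, remainder 1
2 ÷ 1 → quotient 2, remainder 0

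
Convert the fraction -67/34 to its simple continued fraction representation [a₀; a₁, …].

-67 ÷ 34 → quotient -2, remainder 1
34 ÷ 1 → quotient 34, remainder 0

[-2; 34]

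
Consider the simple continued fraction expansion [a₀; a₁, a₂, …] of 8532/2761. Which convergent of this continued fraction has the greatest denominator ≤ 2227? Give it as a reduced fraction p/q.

List convergents until the denominator exceeds the bound:
a_0 = 3: 3/1  (≤ bound)
a_1 = 11: 34/11  (≤ bound)
a_2 = 11: 377/122  (≤ bound)
a_3 = 3: 1165/377  (≤ bound)
a_4 = 7: 8532/2761  (> 2227, stop)

1165/377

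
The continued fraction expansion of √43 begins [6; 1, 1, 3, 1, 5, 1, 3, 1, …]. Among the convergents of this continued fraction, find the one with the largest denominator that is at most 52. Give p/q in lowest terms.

341/52

a_0 = 6: 6/1  (≤ bound)
a_1 = 1: 7/1  (≤ bound)
a_2 = 1: 13/2  (≤ bound)
a_3 = 3: 46/7  (≤ bound)
a_4 = 1: 59/9  (≤ bound)
a_5 = 5: 341/52  (≤ bound)
a_6 = 1: 400/61  (> 52, stop)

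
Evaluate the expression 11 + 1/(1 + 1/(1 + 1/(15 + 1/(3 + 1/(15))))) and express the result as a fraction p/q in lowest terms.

Use the convergent recurrence hₖ = aₖ·hₖ₋₁ + hₖ₋₂ (and likewise for the denominators kₖ):
a_0 = 11: 11/1
a_1 = 1: 12/1
a_2 = 1: 23/2
a_3 = 15: 357/31
a_4 = 3: 1094/95
a_5 = 15: 16767/1456

16767/1456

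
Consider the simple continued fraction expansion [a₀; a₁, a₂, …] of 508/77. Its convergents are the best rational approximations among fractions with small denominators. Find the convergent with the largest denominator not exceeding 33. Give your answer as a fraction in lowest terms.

a_0 = 6: 6/1  (≤ bound)
a_1 = 1: 7/1  (≤ bound)
a_2 = 1: 13/2  (≤ bound)
a_3 = 2: 33/5  (≤ bound)
a_4 = 15: 508/77  (> 33, stop)

33/5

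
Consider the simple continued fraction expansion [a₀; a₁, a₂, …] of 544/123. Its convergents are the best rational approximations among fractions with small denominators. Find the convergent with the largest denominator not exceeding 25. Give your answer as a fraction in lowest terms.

84/19

List convergents until the denominator exceeds the bound:
a_0 = 4: 4/1  (≤ bound)
a_1 = 2: 9/2  (≤ bound)
a_2 = 2: 22/5  (≤ bound)
a_3 = 1: 31/7  (≤ bound)
a_4 = 2: 84/19  (≤ bound)
a_5 = 1: 115/26  (> 25, stop)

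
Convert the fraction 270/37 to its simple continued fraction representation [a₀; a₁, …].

[7; 3, 2, 1, 3]

270 ÷ 37 → quotient 7, remainder 11
37 ÷ 11 → quotient 3, remainder 4
11 ÷ 4 → quotient 2, remainder 3
4 ÷ 3 → quotient 1, remainder 1
3 ÷ 1 → quotient 3, remainder 0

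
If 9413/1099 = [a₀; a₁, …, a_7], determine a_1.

1

⌊9413/1099⌋ = 8, remainder 621
⌊1099/621⌋ = 1, remainder 478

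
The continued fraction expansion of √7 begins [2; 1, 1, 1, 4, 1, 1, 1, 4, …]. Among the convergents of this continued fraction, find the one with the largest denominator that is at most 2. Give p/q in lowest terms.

a_0 = 2: 2/1  (≤ bound)
a_1 = 1: 3/1  (≤ bound)
a_2 = 1: 5/2  (≤ bound)
a_3 = 1: 8/3  (> 2, stop)

5/2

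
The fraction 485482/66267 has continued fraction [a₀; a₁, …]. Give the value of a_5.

Run the Euclidean algorithm, recording each quotient:
485482 = 7·66267 + 21613, so a_0 = 7
66267 = 3·21613 + 1428, so a_1 = 3
21613 = 15·1428 + 193, so a_2 = 15
1428 = 7·193 + 77, so a_3 = 7
193 = 2·77 + 39, so a_4 = 2
77 = 1·39 + 38, so a_5 = 1

1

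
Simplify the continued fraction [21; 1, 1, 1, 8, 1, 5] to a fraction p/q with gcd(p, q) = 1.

Start with 5.
1 + 1/(5/1) = 1 + 1/5 = 6/5
8 + 1/(6/5) = 8 + 5/6 = 53/6
1 + 1/(53/6) = 1 + 6/53 = 59/53
1 + 1/(59/53) = 1 + 53/59 = 112/59
1 + 1/(112/59) = 1 + 59/112 = 171/112
21 + 1/(171/112) = 21 + 112/171 = 3703/171

3703/171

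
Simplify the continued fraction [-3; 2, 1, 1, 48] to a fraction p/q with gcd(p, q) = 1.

-632/243

Start with 48.
1 + 1/(48/1) = 1 + 1/48 = 49/48
1 + 1/(49/48) = 1 + 48/49 = 97/49
2 + 1/(97/49) = 2 + 49/97 = 243/97
-3 + 1/(243/97) = -3 + 97/243 = -632/243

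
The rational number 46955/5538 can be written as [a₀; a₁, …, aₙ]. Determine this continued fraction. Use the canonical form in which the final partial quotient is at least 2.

[8; 2, 11, 4, 3, 2, 3, 2]

46955 = 8·5538 + 2651, so a_0 = 8
5538 = 2·2651 + 236, so a_1 = 2
2651 = 11·236 + 55, so a_2 = 11
236 = 4·55 + 16, so a_3 = 4
55 = 3·16 + 7, so a_4 = 3
16 = 2·7 + 2, so a_5 = 2
7 = 3·2 + 1, so a_6 = 3
2 = 2·1 + 0, so a_7 = 2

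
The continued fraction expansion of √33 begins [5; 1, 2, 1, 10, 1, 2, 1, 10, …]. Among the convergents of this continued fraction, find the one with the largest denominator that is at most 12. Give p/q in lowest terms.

23/4

a_0 = 5: 5/1  (≤ bound)
a_1 = 1: 6/1  (≤ bound)
a_2 = 2: 17/3  (≤ bound)
a_3 = 1: 23/4  (≤ bound)
a_4 = 10: 247/43  (> 12, stop)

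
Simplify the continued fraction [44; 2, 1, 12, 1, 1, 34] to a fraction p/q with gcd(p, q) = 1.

120920/2727

Build up convergents one term at a time:
a_0 = 44: 44/1
a_1 = 2: 89/2
a_2 = 1: 133/3
a_3 = 12: 1685/38
a_4 = 1: 1818/41
a_5 = 1: 3503/79
a_6 = 34: 120920/2727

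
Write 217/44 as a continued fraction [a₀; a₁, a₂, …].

[4; 1, 13, 1, 2]

⌊217/44⌋ = 4, remainder 41
⌊44/41⌋ = 1, remainder 3
⌊41/3⌋ = 13, remainder 2
⌊3/2⌋ = 1, remainder 1
⌊2/1⌋ = 2, remainder 0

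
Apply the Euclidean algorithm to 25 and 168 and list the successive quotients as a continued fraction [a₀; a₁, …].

[0; 6, 1, 2, 1, 1, 3]

25 = 0·168 + 25, so a_0 = 0
168 = 6·25 + 18, so a_1 = 6
25 = 1·18 + 7, so a_2 = 1
18 = 2·7 + 4, so a_3 = 2
7 = 1·4 + 3, so a_4 = 1
4 = 1·3 + 1, so a_5 = 1
3 = 3·1 + 0, so a_6 = 3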